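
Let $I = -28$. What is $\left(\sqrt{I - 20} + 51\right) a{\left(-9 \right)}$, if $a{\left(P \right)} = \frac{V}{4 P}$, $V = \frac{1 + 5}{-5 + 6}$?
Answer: $- \frac{17}{2} - \frac{2 i \sqrt{3}}{3} \approx -8.5 - 1.1547 i$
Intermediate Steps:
$V = 6$ ($V = \frac{6}{1} = 6 \cdot 1 = 6$)
$a{\left(P \right)} = \frac{3}{2 P}$ ($a{\left(P \right)} = \frac{6}{4 P} = 6 \frac{1}{4 P} = \frac{3}{2 P}$)
$\left(\sqrt{I - 20} + 51\right) a{\left(-9 \right)} = \left(\sqrt{-28 - 20} + 51\right) \frac{3}{2 \left(-9\right)} = \left(\sqrt{-48} + 51\right) \frac{3}{2} \left(- \frac{1}{9}\right) = \left(4 i \sqrt{3} + 51\right) \left(- \frac{1}{6}\right) = \left(51 + 4 i \sqrt{3}\right) \left(- \frac{1}{6}\right) = - \frac{17}{2} - \frac{2 i \sqrt{3}}{3}$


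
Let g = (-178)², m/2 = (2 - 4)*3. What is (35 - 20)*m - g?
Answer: -31864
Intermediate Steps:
m = -12 (m = 2*((2 - 4)*3) = 2*(-2*3) = 2*(-6) = -12)
g = 31684
(35 - 20)*m - g = (35 - 20)*(-12) - 1*31684 = 15*(-12) - 31684 = -180 - 31684 = -31864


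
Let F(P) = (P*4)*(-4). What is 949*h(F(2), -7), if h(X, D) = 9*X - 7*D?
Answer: -226811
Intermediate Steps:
F(P) = -16*P (F(P) = (4*P)*(-4) = -16*P)
h(X, D) = -7*D + 9*X
949*h(F(2), -7) = 949*(-7*(-7) + 9*(-16*2)) = 949*(49 + 9*(-32)) = 949*(49 - 288) = 949*(-239) = -226811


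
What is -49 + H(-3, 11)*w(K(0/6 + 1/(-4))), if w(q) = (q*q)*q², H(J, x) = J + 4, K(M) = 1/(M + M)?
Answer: -33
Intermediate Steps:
K(M) = 1/(2*M)
H(J, x) = 4 + J
w(q) = q⁴ (w(q) = q²*q² = q⁴)
-49 + H(-3, 11)*w(K(0/6 + 1/(-4))) = -49 + (4 - 3)*(1/(2*(0/6 + 1/(-4))))⁴ = -49 + 1*(1/(2*(0*(⅙) + 1*(-¼))))⁴ = -49 + 1*(1/(2*(0 - ¼)))⁴ = -49 + 1*(1/(2*(-¼)))⁴ = -49 + 1*((½)*(-4))⁴ = -49 + 1*(-2)⁴ = -49 + 1*16 = -49 + 16 = -33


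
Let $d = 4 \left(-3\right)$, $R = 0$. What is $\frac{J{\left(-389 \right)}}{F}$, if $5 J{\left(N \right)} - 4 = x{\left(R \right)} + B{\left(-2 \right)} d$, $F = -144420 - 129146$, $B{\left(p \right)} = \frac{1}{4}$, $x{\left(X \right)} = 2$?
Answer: $- \frac{3}{1367830} \approx -2.1933 \cdot 10^{-6}$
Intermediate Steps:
$B{\left(p \right)} = \frac{1}{4}$
$F = -273566$ ($F = -144420 - 129146 = -273566$)
$d = -12$
$J{\left(N \right)} = \frac{3}{5}$ ($J{\left(N \right)} = \frac{4}{5} + \frac{2 + \frac{1}{4} \left(-12\right)}{5} = \frac{4}{5} + \frac{2 - 3}{5} = \frac{4}{5} + \frac{1}{5} \left(-1\right) = \frac{4}{5} - \frac{1}{5} = \frac{3}{5}$)
$\frac{J{\left(-389 \right)}}{F} = \frac{3}{5 \left(-273566\right)} = \frac{3}{5} \left(- \frac{1}{273566}\right) = - \frac{3}{1367830}$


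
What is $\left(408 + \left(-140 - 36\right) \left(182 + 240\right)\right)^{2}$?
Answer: $5455890496$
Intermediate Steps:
$\left(408 + \left(-140 - 36\right) \left(182 + 240\right)\right)^{2} = \left(408 - 74272\right)^{2} = \left(-73864\right)^{2} = 5455890496$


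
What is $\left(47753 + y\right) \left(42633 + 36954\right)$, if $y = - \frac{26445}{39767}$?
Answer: $\frac{151133095065222}{39767} \approx 3.8005 \cdot 10^{9}$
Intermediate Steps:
$y = - \frac{26445}{39767}$ ($y = \left(-26445\right) \frac{1}{39767} = - \frac{26445}{39767} \approx -0.665$)
$\left(47753 + y\right) \left(42633 + 36954\right) = \left(47753 - \frac{26445}{39767}\right) \left(42633 + 36954\right) = \frac{1898967106}{39767} \cdot 79587 = \frac{151133095065222}{39767}$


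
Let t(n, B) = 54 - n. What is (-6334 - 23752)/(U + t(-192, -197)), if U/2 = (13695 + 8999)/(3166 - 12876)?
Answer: -73033765/585818 ≈ -124.67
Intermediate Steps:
U = -22694/4855 (U = 2*((13695 + 8999)/(3166 - 12876)) = 2*(22694/(-9710)) = 2*(22694*(-1/9710)) = 2*(-11347/4855) = -22694/4855 ≈ -4.6744)
(-6334 - 23752)/(U + t(-192, -197)) = (-6334 - 23752)/(-22694/4855 + (54 - 1*(-192))) = -30086/(-22694/4855 + (54 + 192)) = -30086/(-22694/4855 + 246) = -30086/1171636/4855 = -30086*4855/1171636 = -73033765/585818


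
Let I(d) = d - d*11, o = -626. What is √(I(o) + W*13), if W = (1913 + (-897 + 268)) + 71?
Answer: 5*√955 ≈ 154.52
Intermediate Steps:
I(d) = -10*d (I(d) = d - 11*d = -10*d)
W = 1355 (W = (1913 - 629) + 71 = 1284 + 71 = 1355)
√(I(o) + W*13) = √(-10*(-626) + 1355*13) = √(6260 + 17615) = √23875 = 5*√955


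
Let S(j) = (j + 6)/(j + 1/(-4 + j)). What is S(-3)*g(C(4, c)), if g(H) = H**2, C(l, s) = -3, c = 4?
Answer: -189/22 ≈ -8.5909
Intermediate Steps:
S(j) = (6 + j)/(j + 1/(-4 + j))
S(-3)*g(C(4, c)) = ((-24 + (-3)**2 + 2*(-3))/(1 + (-3)**2 - 4*(-3)))*(-3)**2 = ((-24 + 9 - 6)/(1 + 9 + 12))*9 = (-21/22)*9 = ((1/22)*(-21))*9 = -21/22*9 = -189/22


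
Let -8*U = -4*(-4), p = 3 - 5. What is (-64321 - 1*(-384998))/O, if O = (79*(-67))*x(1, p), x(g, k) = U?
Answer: 320677/10586 ≈ 30.293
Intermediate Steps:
p = -2
U = -2 (U = -(-1)*(-4)/2 = -⅛*16 = -2)
x(g, k) = -2
O = 10586 (O = (79*(-67))*(-2) = -5293*(-2) = 10586)
(-64321 - 1*(-384998))/O = (-64321 - 1*(-384998))/10586 = (-64321 + 384998)*(1/10586) = 320677*(1/10586) = 320677/10586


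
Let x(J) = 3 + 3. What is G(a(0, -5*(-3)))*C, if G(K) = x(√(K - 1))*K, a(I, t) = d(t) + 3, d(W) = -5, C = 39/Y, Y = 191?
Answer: -468/191 ≈ -2.4503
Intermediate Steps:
C = 39/191 ≈ 0.20419
x(J) = 6
a(I, t) = -2 (a(I, t) = -5 + 3 = -2)
G(K) = 6*K
G(a(0, -5*(-3)))*C = (6*(-2))*(39/191) = -12*39/191 = -468/191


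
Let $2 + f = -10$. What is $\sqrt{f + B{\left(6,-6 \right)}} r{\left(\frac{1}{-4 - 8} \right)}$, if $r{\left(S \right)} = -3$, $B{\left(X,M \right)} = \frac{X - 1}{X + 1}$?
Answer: $- \frac{3 i \sqrt{553}}{7} \approx - 10.078 i$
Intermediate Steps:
$f = -12$ ($f = -2 - 10 = -12$)
$B{\left(X,M \right)} = \frac{-1 + X}{1 + X}$
$\sqrt{f + B{\left(6,-6 \right)}} r{\left(\frac{1}{-4 - 8} \right)} = \sqrt{-12 + \frac{-1 + 6}{1 + 6}} \left(-3\right) = \sqrt{-12 + \frac{1}{7} \cdot 5} \left(-3\right) = \sqrt{-12 + \frac{5}{7}} \left(-3\right) = \sqrt{- \frac{79}{7}} \left(-3\right) = \frac{i \sqrt{553}}{7} \left(-3\right) = - \frac{3 i \sqrt{553}}{7}$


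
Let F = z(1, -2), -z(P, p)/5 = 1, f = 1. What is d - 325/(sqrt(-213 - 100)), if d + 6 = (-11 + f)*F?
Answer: 44 + 325*I*sqrt(313)/313 ≈ 44.0 + 18.37*I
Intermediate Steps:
z(P, p) = -5 (z(P, p) = -5*1 = -5)
F = -5
d = 44 (d = -6 + (-11 + 1)*(-5) = -6 - 10*(-5) = -6 + 50 = 44)
d - 325/(sqrt(-213 - 100)) = 44 - 325/(sqrt(-213 - 100)) = 44 - 325/(sqrt(-313)) = 44 - 325/(I*sqrt(313)) = 44 - 325*(-I*sqrt(313)/313) = 44 - (-325)*I*sqrt(313)/313 = 44 + 325*I*sqrt(313)/313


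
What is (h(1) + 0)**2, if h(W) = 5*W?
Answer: 25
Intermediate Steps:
(h(1) + 0)**2 = (5*1 + 0)**2 = (5 + 0)**2 = 5**2 = 25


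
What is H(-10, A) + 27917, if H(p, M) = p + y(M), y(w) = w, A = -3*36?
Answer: 27799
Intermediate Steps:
A = -108
H(p, M) = M + p (H(p, M) = p + M = M + p)
H(-10, A) + 27917 = (-108 - 10) + 27917 = -118 + 27917 = 27799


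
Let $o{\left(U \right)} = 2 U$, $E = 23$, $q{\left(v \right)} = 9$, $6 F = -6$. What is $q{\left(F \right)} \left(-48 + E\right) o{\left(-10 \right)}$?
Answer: $4500$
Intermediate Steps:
$F = -1$ ($F = \frac{1}{6} \left(-6\right) = -1$)
$q{\left(F \right)} \left(-48 + E\right) o{\left(-10 \right)} = 9 \left(-48 + 23\right) 2 \left(-10\right) = 9 \left(-25\right) \left(-20\right) = \left(-225\right) \left(-20\right) = 4500$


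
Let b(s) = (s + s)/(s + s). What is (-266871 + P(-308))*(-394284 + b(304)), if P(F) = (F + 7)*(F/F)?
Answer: 105341377676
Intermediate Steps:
b(s) = 1 (b(s) = (2*s)/((2*s)) = (2*s)*(1/(2*s)) = 1)
P(F) = 7 + F (P(F) = (7 + F)*1 = 7 + F)
(-266871 + P(-308))*(-394284 + b(304)) = (-266871 + (7 - 308))*(-394284 + 1) = (-266871 - 301)*(-394283) = -267172*(-394283) = 105341377676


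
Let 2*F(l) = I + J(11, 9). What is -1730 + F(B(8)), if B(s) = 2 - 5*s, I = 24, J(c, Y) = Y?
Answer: -3427/2 ≈ -1713.5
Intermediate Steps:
F(l) = 33/2 (F(l) = (24 + 9)/2 = (½)*33 = 33/2)
-1730 + F(B(8)) = -1730 + 33/2 = -3427/2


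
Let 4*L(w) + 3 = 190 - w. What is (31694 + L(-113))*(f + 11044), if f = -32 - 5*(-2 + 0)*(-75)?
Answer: 326013478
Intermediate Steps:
L(w) = 187/4 - w/4 (L(w) = -¾ + (190 - w)/4 = -¾ + (95/2 - w/4) = 187/4 - w/4)
f = -782 (f = -32 - 5*(-2)*(-75) = -32 + 10*(-75) = -32 - 750 = -782)
(31694 + L(-113))*(f + 11044) = (31694 + (187/4 - ¼*(-113)))*(-782 + 11044) = (31694 + (187/4 + 113/4))*10262 = (31694 + 75)*10262 = 31769*10262 = 326013478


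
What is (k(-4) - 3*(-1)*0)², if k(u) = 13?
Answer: 169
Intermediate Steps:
(k(-4) - 3*(-1)*0)² = (13 - 3*(-1)*0)² = (13 + 3*0)² = (13 + 0)² = 13² = 169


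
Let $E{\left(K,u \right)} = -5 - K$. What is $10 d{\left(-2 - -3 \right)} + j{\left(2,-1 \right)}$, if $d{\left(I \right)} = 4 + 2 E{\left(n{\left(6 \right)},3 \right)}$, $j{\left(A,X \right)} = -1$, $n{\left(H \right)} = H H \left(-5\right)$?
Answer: $3539$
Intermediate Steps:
$n{\left(H \right)} = - 5 H^{2}$ ($n{\left(H \right)} = H^{2} \left(-5\right) = - 5 H^{2}$)
$d{\left(I \right)} = 354$ ($d{\left(I \right)} = 4 + 2 \left(-5 - - 5 \cdot 6^{2}\right) = 4 + 2 \left(-5 - \left(-5\right) 36\right) = 4 + 2 \left(-5 - -180\right) = 4 + 2 \left(-5 + 180\right) = 4 + 2 \cdot 175 = 4 + 350 = 354$)
$10 d{\left(-2 - -3 \right)} + j{\left(2,-1 \right)} = 10 \cdot 354 - 1 = 3540 - 1 = 3539$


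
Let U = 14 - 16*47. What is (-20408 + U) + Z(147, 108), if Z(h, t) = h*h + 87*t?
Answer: 9859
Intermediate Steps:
Z(h, t) = h² + 87*t
U = -738 (U = 14 - 752 = -738)
(-20408 + U) + Z(147, 108) = (-20408 - 738) + (147² + 87*108) = -21146 + (21609 + 9396) = -21146 + 31005 = 9859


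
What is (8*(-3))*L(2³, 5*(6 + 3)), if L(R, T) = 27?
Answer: -648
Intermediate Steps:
(8*(-3))*L(2³, 5*(6 + 3)) = (8*(-3))*27 = -24*27 = -648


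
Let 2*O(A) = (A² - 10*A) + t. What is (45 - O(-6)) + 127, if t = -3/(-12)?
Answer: 991/8 ≈ 123.88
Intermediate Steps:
t = ¼ (t = -3*(-1/12) = ¼ ≈ 0.25000)
O(A) = ⅛ + A²/2 - 5*A (O(A) = ((A² - 10*A) + ¼)/2 = (¼ + A² - 10*A)/2 = ⅛ + A²/2 - 5*A)
(45 - O(-6)) + 127 = (45 - (⅛ + (½)*(-6)² - 5*(-6))) + 127 = (45 - (⅛ + (½)*36 + 30)) + 127 = (45 - (⅛ + 18 + 30)) + 127 = (45 - 1*385/8) + 127 = (45 - 385/8) + 127 = -25/8 + 127 = 991/8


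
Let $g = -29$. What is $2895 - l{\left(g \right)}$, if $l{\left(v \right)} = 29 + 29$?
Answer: $2837$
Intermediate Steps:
$l{\left(v \right)} = 58$
$2895 - l{\left(g \right)} = 2895 - 58 = 2837$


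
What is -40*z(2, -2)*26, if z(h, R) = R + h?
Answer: 0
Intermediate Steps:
-40*z(2, -2)*26 = -40*(-2 + 2)*26 = -40*0*26 = 0*26 = 0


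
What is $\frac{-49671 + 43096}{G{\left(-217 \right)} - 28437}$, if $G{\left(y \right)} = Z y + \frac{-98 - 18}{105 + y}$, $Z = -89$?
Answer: $\frac{184100}{255443} \approx 0.72071$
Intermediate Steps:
$G{\left(y \right)} = - \frac{116}{105 + y} - 89 y$ ($G{\left(y \right)} = - 89 y + \frac{-98 - 18}{105 + y} = - 89 y - \frac{116}{105 + y} = - \frac{116}{105 + y} - 89 y$)
$\frac{-49671 + 43096}{G{\left(-217 \right)} - 28437} = \frac{-49671 + 43096}{\frac{-116 - -2027865 - 89 \left(-217\right)^{2}}{105 - 217} - 28437} = - \frac{6575}{\frac{-116 + 2027865 - 4190921}{-112} - 28437} = - \frac{6575}{- \frac{-116 + 2027865 - 4190921}{112} - 28437} = - \frac{6575}{\left(- \frac{1}{112}\right) \left(-2163172\right) - 28437} = - \frac{6575}{\frac{540793}{28} - 28437} = - \frac{6575}{- \frac{255443}{28}} = \left(-6575\right) \left(- \frac{28}{255443}\right) = \frac{184100}{255443}$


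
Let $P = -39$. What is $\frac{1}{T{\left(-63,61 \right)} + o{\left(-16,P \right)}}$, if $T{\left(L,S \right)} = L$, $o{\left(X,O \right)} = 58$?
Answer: $- \frac{1}{5} \approx -0.2$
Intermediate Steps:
$\frac{1}{T{\left(-63,61 \right)} + o{\left(-16,P \right)}} = \frac{1}{-63 + 58} = \frac{1}{-5} = - \frac{1}{5}$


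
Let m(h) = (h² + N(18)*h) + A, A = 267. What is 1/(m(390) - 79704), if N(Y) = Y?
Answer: 1/79683 ≈ 1.2550e-5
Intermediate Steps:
m(h) = 267 + h² + 18*h (m(h) = (h² + 18*h) + 267 = 267 + h² + 18*h)
1/(m(390) - 79704) = 1/((267 + 390² + 18*390) - 79704) = 1/((267 + 152100 + 7020) - 79704) = 1/(159387 - 79704) = 1/79683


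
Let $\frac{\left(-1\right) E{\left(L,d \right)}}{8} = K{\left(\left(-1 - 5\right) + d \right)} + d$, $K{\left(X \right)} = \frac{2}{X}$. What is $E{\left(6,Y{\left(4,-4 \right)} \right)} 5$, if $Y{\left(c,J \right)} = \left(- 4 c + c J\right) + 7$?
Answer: $\frac{31080}{31} \approx 1002.6$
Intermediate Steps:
$Y{\left(c,J \right)} = 7 - 4 c + J c$ ($Y{\left(c,J \right)} = \left(- 4 c + J c\right) + 7 = 7 - 4 c + J c$)
$E{\left(L,d \right)} = - \frac{16}{-6 + d} - 8 d$ ($E{\left(L,d \right)} = - 8 \left(\frac{2}{\left(-1 - 5\right) + d} + d\right) = - 8 \left(\frac{2}{-6 + d} + d\right) = - 8 \left(d + \frac{2}{-6 + d}\right) = - \frac{16}{-6 + d} - 8 d$)
$E{\left(6,Y{\left(4,-4 \right)} \right)} 5 = \frac{8 \left(-2 - \left(7 - 16 - 16\right) \left(-6 - 25\right)\right)}{-6 - 25} \cdot 5 = \frac{8 \left(-2 - - 25 \left(-6 - 25\right)\right)}{-6 - 25} \cdot 5 = \frac{8 \left(-2 - \left(-25\right) \left(-31\right)\right)}{-31} \cdot 5 = 8 \left(- \frac{1}{31}\right) \left(-2 - 775\right) 5 = 8 \left(- \frac{1}{31}\right) \left(-777\right) 5 = \frac{6216}{31} \cdot 5 = \frac{31080}{31}$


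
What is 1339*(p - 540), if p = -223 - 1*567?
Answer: -1780870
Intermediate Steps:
p = -790 (p = -223 - 567 = -790)
1339*(p - 540) = 1339*(-790 - 540) = 1339*(-1330) = -1780870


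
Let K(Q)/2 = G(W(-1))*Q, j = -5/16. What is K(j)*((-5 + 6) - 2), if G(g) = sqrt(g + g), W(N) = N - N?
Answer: 0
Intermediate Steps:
W(N) = 0
j = -5/16 (j = -5*1/16 = -5/16 ≈ -0.31250)
G(g) = sqrt(2)*sqrt(g) (G(g) = sqrt(2*g) = sqrt(2)*sqrt(g))
K(Q) = 0 (K(Q) = 2*((sqrt(2)*sqrt(0))*Q) = 2*((sqrt(2)*0)*Q) = 2*(0*Q) = 2*0 = 0)
K(j)*((-5 + 6) - 2) = 0*((-5 + 6) - 2) = 0*(1 - 2) = 0*(-1) = 0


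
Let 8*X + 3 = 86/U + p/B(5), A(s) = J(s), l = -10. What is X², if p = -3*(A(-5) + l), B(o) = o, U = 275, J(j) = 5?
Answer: 1849/1210000 ≈ 0.0015281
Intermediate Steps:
A(s) = 5
p = 15 (p = -3*(5 - 10) = -3*(-5) = 15)
X = 43/1100 (X = -3/8 + (86/275 + 15/5)/8 = -3/8 + (86*(1/275) + 15*(⅕))/8 = -3/8 + (86/275 + 3)/8 = -3/8 + (⅛)*(911/275) = -3/8 + 911/2200 = 43/1100 ≈ 0.039091)
X² = (43/1100)² = 1849/1210000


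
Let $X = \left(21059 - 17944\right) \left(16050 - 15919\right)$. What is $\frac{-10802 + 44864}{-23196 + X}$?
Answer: $\frac{34062}{384869} \approx 0.088503$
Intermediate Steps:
$X = 408065$ ($X = 3115 \cdot 131 = 408065$)
$\frac{-10802 + 44864}{-23196 + X} = \frac{-10802 + 44864}{-23196 + 408065} = \frac{34062}{384869}$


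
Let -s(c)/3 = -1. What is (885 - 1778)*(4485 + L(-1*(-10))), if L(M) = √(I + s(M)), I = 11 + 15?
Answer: -4005105 - 893*√29 ≈ -4.0099e+6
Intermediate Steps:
s(c) = 3 (s(c) = -3*(-1) = 3)
I = 26
L(M) = √29 (L(M) = √(26 + 3) = √29)
(885 - 1778)*(4485 + L(-1*(-10))) = (885 - 1778)*(4485 + √29) = -893*(4485 + √29) = -4005105 - 893*√29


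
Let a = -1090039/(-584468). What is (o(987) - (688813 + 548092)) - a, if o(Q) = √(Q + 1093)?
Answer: -722932481579/584468 + 4*√130 ≈ -1.2369e+6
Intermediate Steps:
o(Q) = √(1093 + Q)
a = 1090039/584468 (a = -1090039*(-1/584468) = 1090039/584468 ≈ 1.8650)
(o(987) - (688813 + 548092)) - a = (√(1093 + 987) - (688813 + 548092)) - 1*1090039/584468 = (√2080 - 1*1236905) - 1090039/584468 = (4*√130 - 1236905) - 1090039/584468 = (-1236905 + 4*√130) - 1090039/584468 = -722932481579/584468 + 4*√130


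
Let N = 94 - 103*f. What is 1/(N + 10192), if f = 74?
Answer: 1/2664 ≈ 0.00037538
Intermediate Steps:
N = -7528 (N = 94 - 103*74 = 94 - 7622 = -7528)
1/(N + 10192) = 1/(-7528 + 10192) = 1/2664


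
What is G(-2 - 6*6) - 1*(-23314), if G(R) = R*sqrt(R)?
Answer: 23314 - 38*I*sqrt(38) ≈ 23314.0 - 234.25*I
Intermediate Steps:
G(R) = R**(3/2)
G(-2 - 6*6) - 1*(-23314) = (-2 - 6*6)**(3/2) - 1*(-23314) = (-2 - 36)**(3/2) + 23314 = (-38)**(3/2) + 23314 = -38*I*sqrt(38) + 23314 = 23314 - 38*I*sqrt(38)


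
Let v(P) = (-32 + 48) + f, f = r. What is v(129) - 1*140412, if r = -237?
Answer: -140633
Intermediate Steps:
f = -237
v(P) = -221 (v(P) = (-32 + 48) - 237 = 16 - 237 = -221)
v(129) - 1*140412 = -221 - 1*140412 = -221 - 140412 = -140633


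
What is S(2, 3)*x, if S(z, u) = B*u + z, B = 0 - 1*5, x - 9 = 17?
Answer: -338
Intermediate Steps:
x = 26 (x = 9 + 17 = 26)
B = -5 (B = 0 - 5 = -5)
S(z, u) = z - 5*u (S(z, u) = -5*u + z = z - 5*u)
S(2, 3)*x = (2 - 5*3)*26 = (2 - 15)*26 = -13*26 = -338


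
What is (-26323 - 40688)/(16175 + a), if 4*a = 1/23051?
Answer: -6178682244/1491399701 ≈ -4.1429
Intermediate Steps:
a = 1/92204 (a = (¼)/23051 = (¼)*(1/23051) = 1/92204 ≈ 1.0846e-5)
(-26323 - 40688)/(16175 + a) = (-26323 - 40688)/(16175 + 1/92204) = -67011/1491399701/92204 = -67011*92204/1491399701 = -6178682244/1491399701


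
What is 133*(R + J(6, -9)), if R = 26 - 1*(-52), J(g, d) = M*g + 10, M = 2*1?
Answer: 13300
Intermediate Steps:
M = 2
J(g, d) = 10 + 2*g (J(g, d) = 2*g + 10 = 10 + 2*g)
R = 78 (R = 26 + 52 = 78)
133*(R + J(6, -9)) = 133*(78 + (10 + 2*6)) = 133*(78 + (10 + 12)) = 133*(78 + 22) = 133*100 = 13300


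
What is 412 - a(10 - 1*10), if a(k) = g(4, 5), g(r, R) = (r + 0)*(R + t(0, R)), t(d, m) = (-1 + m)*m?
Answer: 312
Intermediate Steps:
t(d, m) = m*(-1 + m)
g(r, R) = r*(R + R*(-1 + R)) (g(r, R) = (r + 0)*(R + R*(-1 + R)) = r*(R + R*(-1 + R)))
a(k) = 100 (a(k) = 4*5**2 = 4*25 = 100)
412 - a(10 - 1*10) = 412 - 1*100 = 412 - 100 = 312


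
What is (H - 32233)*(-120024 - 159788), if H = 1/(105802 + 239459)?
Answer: 3113971173371344/345261 ≈ 9.0192e+9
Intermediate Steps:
H = 1/345261 ≈ 2.8964e-6
(H - 32233)*(-120024 - 159788) = (1/345261 - 32233)*(-120024 - 159788) = -11128797812/345261*(-279812) = 3113971173371344/345261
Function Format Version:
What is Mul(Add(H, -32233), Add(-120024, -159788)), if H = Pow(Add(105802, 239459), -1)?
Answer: Rational(3113971173371344, 345261) ≈ 9.0192e+9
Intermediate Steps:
H = Rational(1, 345261) (H = Pow(345261, -1) = Rational(1, 345261) ≈ 2.8964e-6)
Mul(Add(H, -32233), Add(-120024, -159788)) = Mul(Add(Rational(1, 345261), -32233), Add(-120024, -159788)) = Mul(Rational(-11128797812, 345261), -279812) = Rational(3113971173371344, 345261)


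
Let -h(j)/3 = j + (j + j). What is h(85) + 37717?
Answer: 36952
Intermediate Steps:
h(j) = -9*j (h(j) = -3*(j + (j + j)) = -3*(j + 2*j) = -9*j)
h(85) + 37717 = -9*85 + 37717 = -765 + 37717 = 36952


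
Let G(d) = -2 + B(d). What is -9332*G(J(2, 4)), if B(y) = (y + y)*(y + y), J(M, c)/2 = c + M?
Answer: -5356568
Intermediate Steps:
J(M, c) = 2*M + 2*c (J(M, c) = 2*(c + M) = 2*(M + c) = 2*M + 2*c)
B(y) = 4*y**2 (B(y) = (2*y)*(2*y) = 4*y**2)
G(d) = -2 + 4*d**2
-9332*G(J(2, 4)) = -9332*(-2 + 4*(2*2 + 2*4)**2) = -9332*(-2 + 4*(4 + 8)**2) = -9332*(-2 + 4*12**2) = -9332*(-2 + 4*144) = -9332*(-2 + 576) = -9332*574 = -5356568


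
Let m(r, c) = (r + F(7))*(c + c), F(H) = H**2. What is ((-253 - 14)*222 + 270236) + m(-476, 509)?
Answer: -223724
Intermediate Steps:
m(r, c) = 2*c*(49 + r) (m(r, c) = (r + 7**2)*(c + c) = (r + 49)*(2*c) = (49 + r)*(2*c) = 2*c*(49 + r))
((-253 - 14)*222 + 270236) + m(-476, 509) = ((-253 - 14)*222 + 270236) + 2*509*(49 - 476) = (-267*222 + 270236) + 2*509*(-427) = (-59274 + 270236) - 434686 = 210962 - 434686 = -223724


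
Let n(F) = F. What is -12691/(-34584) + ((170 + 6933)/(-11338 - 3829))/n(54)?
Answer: 1691417881/4720819752 ≈ 0.35829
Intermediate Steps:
-12691/(-34584) + ((170 + 6933)/(-11338 - 3829))/n(54) = -12691/(-34584) + ((170 + 6933)/(-11338 - 3829))/54 = -12691*(-1/34584) + (7103/(-15167))*(1/54) = 12691/34584 + (7103*(-1/15167))*(1/54) = 12691/34584 - 7103/15167*1/54 = 12691/34584 - 7103/819018 = 1691417881/4720819752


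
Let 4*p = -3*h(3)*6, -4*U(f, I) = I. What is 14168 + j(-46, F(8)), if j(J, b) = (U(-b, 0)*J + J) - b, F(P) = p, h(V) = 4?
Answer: 14140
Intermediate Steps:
U(f, I) = -I/4
p = -18 (p = (-3*4*6)/4 = (-12*6)/4 = (¼)*(-72) = -18)
F(P) = -18
j(J, b) = J - b (j(J, b) = ((-¼*0)*J + J) - b = (0*J + J) - b = (0 + J) - b = J - b)
14168 + j(-46, F(8)) = 14168 + (-46 - 1*(-18)) = 14168 + (-46 + 18) = 14168 - 28 = 14140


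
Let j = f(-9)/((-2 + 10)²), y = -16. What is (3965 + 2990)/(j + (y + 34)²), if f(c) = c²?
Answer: 445120/20817 ≈ 21.383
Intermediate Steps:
j = 81/64 (j = (-9)²/((-2 + 10)²) = 81/(8²) = 81/64 ≈ 1.2656)
(3965 + 2990)/(j + (y + 34)²) = (3965 + 2990)/(81/64 + (-16 + 34)²) = 6955/(81/64 + 18²) = 6955/(81/64 + 324) = 6955/(20817/64) = 6955*(64/20817) = 445120/20817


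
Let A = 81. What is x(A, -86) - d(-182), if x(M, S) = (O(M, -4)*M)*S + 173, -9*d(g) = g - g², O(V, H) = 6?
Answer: -135971/3 ≈ -45324.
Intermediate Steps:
d(g) = -g/9 + g²/9 (d(g) = -(g - g²)/9 = -g/9 + g²/9)
x(M, S) = 173 + 6*M*S (x(M, S) = (6*M)*S + 173 = 6*M*S + 173 = 173 + 6*M*S)
x(A, -86) - d(-182) = (173 + 6*81*(-86)) - (-182)*(-1 - 182)/9 = (173 - 41796) - (-182)*(-183)/9 = -41623 - 1*11102/3 = -41623 - 11102/3 = -135971/3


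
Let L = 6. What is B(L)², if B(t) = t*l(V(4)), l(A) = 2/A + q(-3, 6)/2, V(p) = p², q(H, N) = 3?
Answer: 1521/16 ≈ 95.063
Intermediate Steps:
l(A) = 3/2 + 2/A (l(A) = 2/A + 3/2 = 3/2 + 2/A)
B(t) = 13*t/8 (B(t) = t*(3/2 + 2/(4²)) = t*(3/2 + 2/16) = t*(3/2 + 2*(1/16)) = t*(3/2 + ⅛) = t*(13/8) = 13*t/8)
B(L)² = ((13/8)*6)² = (39/4)² = 1521/16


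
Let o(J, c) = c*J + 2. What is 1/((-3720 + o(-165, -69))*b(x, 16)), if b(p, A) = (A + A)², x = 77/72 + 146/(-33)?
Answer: 1/7851008 ≈ 1.2737e-7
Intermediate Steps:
x = -2657/792 (x = 77*(1/72) + 146*(-1/33) = 77/72 - 146/33 = -2657/792 ≈ -3.3548)
o(J, c) = 2 + J*c (o(J, c) = J*c + 2 = 2 + J*c)
b(p, A) = 4*A² (b(p, A) = (2*A)² = 4*A²)
1/((-3720 + o(-165, -69))*b(x, 16)) = 1/((-3720 + (2 - 165*(-69)))*((4*16²))) = 1/((-3720 + (2 + 11385))*((4*256))) = 1/((-3720 + 11387)*1024) = (1/1024)/7667 = (1/7667)*(1/1024) = 1/7851008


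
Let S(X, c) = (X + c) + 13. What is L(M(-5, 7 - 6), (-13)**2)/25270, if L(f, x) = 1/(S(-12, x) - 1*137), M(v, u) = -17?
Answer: 1/833910 ≈ 1.1992e-6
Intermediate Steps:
S(X, c) = 13 + X + c
L(f, x) = 1/(-136 + x) (L(f, x) = 1/((13 - 12 + x) - 1*137) = 1/((1 + x) - 137) = 1/(-136 + x))
L(M(-5, 7 - 6), (-13)**2)/25270 = 1/(-136 + (-13)**2*25270) = (1/25270)/(-136 + 169) = (1/25270)/33 = (1/33)*(1/25270) = 1/833910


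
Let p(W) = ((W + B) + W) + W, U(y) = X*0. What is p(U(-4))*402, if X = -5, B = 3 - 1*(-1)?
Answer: 1608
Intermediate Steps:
B = 4 (B = 3 + 1 = 4)
U(y) = 0 (U(y) = -5*0 = 0)
p(W) = 4 + 3*W (p(W) = ((W + 4) + W) + W = ((4 + W) + W) + W = (4 + 2*W) + W = 4 + 3*W)
p(U(-4))*402 = (4 + 3*0)*402 = (4 + 0)*402 = 4*402 = 1608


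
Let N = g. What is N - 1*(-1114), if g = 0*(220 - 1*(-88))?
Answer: 1114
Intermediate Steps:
g = 0 (g = 0*(220 + 88) = 0*308 = 0)
N = 0
N - 1*(-1114) = 0 - 1*(-1114) = 0 + 1114 = 1114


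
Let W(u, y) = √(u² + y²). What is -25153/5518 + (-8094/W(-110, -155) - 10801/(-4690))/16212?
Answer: -136602188923/29968368360 - 1349*√5/1148350 ≈ -4.5608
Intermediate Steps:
-25153/5518 + (-8094/W(-110, -155) - 10801/(-4690))/16212 = -25153/5518 + (-8094/√((-110)² + (-155)²) - 10801/(-4690))/16212 = -25153*1/5518 + (-8094/√(12100 + 24025) - 10801*(-1/4690))*(1/16212) = -25153/5518 + (-8094*√5/425 + 1543/670)*(1/16212) = -25153/5518 + (1543/670 - 8094*√5/425)*(1/16212) = -25153/5518 + (1543/10862040 - 1349*√5/1148350) = -136602188923/29968368360 - 1349*√5/1148350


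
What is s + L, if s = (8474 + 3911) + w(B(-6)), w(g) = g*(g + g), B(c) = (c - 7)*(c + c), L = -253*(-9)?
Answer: 63334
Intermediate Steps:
L = 2277
B(c) = 2*c*(-7 + c) (B(c) = (-7 + c)*(2*c) = 2*c*(-7 + c))
w(g) = 2*g² (w(g) = g*(2*g) = 2*g²)
s = 61057 (s = (8474 + 3911) + 2*(2*(-6)*(-7 - 6))² = 12385 + 2*(2*(-6)*(-13))² = 12385 + 2*156² = 12385 + 2*24336 = 12385 + 48672 = 61057)
s + L = 61057 + 2277 = 63334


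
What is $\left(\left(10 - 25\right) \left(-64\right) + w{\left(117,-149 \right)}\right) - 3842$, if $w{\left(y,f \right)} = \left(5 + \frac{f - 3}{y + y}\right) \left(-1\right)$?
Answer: $- \frac{337703}{117} \approx -2886.4$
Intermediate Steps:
$w{\left(y,f \right)} = -5 - \frac{-3 + f}{2 y}$ ($w{\left(y,f \right)} = \left(5 + \frac{-3 + f}{2 y}\right) \left(-1\right) = -5 - \frac{-3 + f}{2 y}$)
$\left(\left(10 - 25\right) \left(-64\right) + w{\left(117,-149 \right)}\right) - 3842 = \left(\left(10 - 25\right) \left(-64\right) + \frac{3 - -149 - 1170}{2 \cdot 117}\right) - 3842 = \left(\left(-15\right) \left(-64\right) + \frac{1}{2} \cdot \frac{1}{117} \left(3 + 149 - 1170\right)\right) - 3842 = \left(960 + \frac{1}{2} \cdot \frac{1}{117} \left(-1018\right)\right) - 3842 = \left(960 - \frac{509}{117}\right) - 3842 = \frac{111811}{117} - 3842 = - \frac{337703}{117}$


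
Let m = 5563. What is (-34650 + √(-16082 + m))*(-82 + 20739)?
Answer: -715765050 + 20657*I*√10519 ≈ -7.1576e+8 + 2.1186e+6*I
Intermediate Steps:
(-34650 + √(-16082 + m))*(-82 + 20739) = (-34650 + √(-16082 + 5563))*(-82 + 20739) = (-34650 + √(-10519))*20657 = (-34650 + I*√10519)*20657 = -715765050 + 20657*I*√10519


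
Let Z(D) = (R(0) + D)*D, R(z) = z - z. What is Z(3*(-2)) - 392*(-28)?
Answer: 11012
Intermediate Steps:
R(z) = 0
Z(D) = D² (Z(D) = (0 + D)*D = D*D = D²)
Z(3*(-2)) - 392*(-28) = (3*(-2))² - 392*(-28) = (-6)² + 10976 = 36 + 10976 = 11012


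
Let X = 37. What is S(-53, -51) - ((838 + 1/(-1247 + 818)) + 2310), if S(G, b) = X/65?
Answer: -6751234/2145 ≈ -3147.4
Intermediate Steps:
S(G, b) = 37/65
S(-53, -51) - ((838 + 1/(-1247 + 818)) + 2310) = 37/65 - ((838 + 1/(-1247 + 818)) + 2310) = 37/65 - ((838 + 1/(-429)) + 2310) = 37/65 - ((838 - 1/429) + 2310) = 37/65 - (359501/429 + 2310) = 37/65 - 1*1350491/429 = 37/65 - 1350491/429 = -6751234/2145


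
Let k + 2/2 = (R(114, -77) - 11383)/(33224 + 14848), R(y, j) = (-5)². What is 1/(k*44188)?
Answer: -2003/109420535 ≈ -1.8306e-5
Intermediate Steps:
R(y, j) = 25
k = -9905/8012 (k = -1 + (25 - 11383)/(33224 + 14848) = -1 - 11358/48072 = -1 - 11358*1/48072 = -1 - 1893/8012 = -9905/8012 ≈ -1.2363)
1/(k*44188) = 1/(-9905/8012*44188) = -8012/9905*1/44188 = -2003/109420535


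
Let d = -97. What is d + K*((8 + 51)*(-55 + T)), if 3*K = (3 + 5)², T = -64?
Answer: -449635/3 ≈ -1.4988e+5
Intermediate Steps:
K = 64/3 (K = (3 + 5)²/3 = (⅓)*8² = (⅓)*64 = 64/3 ≈ 21.333)
d + K*((8 + 51)*(-55 + T)) = -97 + 64*((8 + 51)*(-55 - 64))/3 = -97 + 64*(59*(-119))/3 = -97 + (64/3)*(-7021) = -97 - 449344/3 = -449635/3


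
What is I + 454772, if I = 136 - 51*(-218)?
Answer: 466026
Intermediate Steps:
I = 11254 (I = 136 + 11118 = 11254)
I + 454772 = 11254 + 454772 = 466026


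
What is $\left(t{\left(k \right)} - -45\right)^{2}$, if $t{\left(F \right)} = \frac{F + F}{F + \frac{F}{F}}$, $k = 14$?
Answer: $\frac{494209}{225} \approx 2196.5$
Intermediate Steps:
$t{\left(F \right)} = \frac{2 F}{1 + F}$ ($t{\left(F \right)} = \frac{2 F}{F + 1} = \frac{2 F}{1 + F}$)
$\left(t{\left(k \right)} - -45\right)^{2} = \left(2 \cdot 14 \frac{1}{1 + 14} - -45\right)^{2} = \left(2 \cdot 14 \cdot \frac{1}{15} + \left(-176 + 221\right)\right)^{2} = \left(2 \cdot 14 \cdot \frac{1}{15} + 45\right)^{2} = \left(\frac{28}{15} + 45\right)^{2} = \left(\frac{703}{15}\right)^{2} = \frac{494209}{225}$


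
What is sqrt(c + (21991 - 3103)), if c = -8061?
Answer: 3*sqrt(1203) ≈ 104.05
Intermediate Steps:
sqrt(c + (21991 - 3103)) = sqrt(-8061 + (21991 - 3103)) = sqrt(-8061 + 18888) = sqrt(10827) = 3*sqrt(1203)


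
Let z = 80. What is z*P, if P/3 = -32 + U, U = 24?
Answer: -1920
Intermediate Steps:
P = -24 (P = 3*(-32 + 24) = 3*(-8) = -24)
z*P = 80*(-24) = -1920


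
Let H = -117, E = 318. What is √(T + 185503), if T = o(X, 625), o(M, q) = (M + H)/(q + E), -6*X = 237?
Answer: √659832838670/1886 ≈ 430.70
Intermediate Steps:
X = -79/2 (X = -⅙*237 = -79/2 ≈ -39.500)
o(M, q) = (-117 + M)/(318 + q) (o(M, q) = (M - 117)/(q + 318) = (-117 + M)/(318 + q))
T = -313/1886 (T = (-117 - 79/2)/(318 + 625) = -313/2/943 = (1/943)*(-313/2) = -313/1886 ≈ -0.16596)
√(T + 185503) = √(-313/1886 + 185503) = √(349858345/1886) = √659832838670/1886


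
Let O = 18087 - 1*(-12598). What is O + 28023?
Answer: 58708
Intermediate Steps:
O = 30685 (O = 18087 + 12598 = 30685)
O + 28023 = 30685 + 28023 = 58708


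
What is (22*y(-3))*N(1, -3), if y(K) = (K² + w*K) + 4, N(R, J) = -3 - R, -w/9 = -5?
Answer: 10736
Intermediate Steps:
w = 45 (w = -9*(-5) = 45)
y(K) = 4 + K² + 45*K (y(K) = (K² + 45*K) + 4 = 4 + K² + 45*K)
(22*y(-3))*N(1, -3) = (22*(4 + (-3)² + 45*(-3)))*(-3 - 1*1) = (22*(4 + 9 - 135))*(-3 - 1) = (22*(-122))*(-4) = -2684*(-4) = 10736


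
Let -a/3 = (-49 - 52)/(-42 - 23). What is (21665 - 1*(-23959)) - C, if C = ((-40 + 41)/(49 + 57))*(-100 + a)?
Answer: 314356163/6890 ≈ 45625.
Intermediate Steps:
a = -303/65 (a = -3*(-49 - 52)/(-42 - 23) = -(-303)/(-65) = -(-303)*(-1)/65 = -3*101/65 = -303/65 ≈ -4.6615)
C = -6803/6890 (C = ((-40 + 41)/(49 + 57))*(-100 - 303/65) = (1/106)*(-6803/65) = -6803/6890 ≈ -0.98737)
(21665 - 1*(-23959)) - C = (21665 - 1*(-23959)) - 1*(-6803/6890) = (21665 + 23959) + 6803/6890 = 45624 + 6803/6890 = 314356163/6890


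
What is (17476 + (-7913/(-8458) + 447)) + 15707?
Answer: 284450453/8458 ≈ 33631.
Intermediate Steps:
(17476 + (-7913/(-8458) + 447)) + 15707 = (17476 + (-7913*(-1/8458) + 447)) + 15707 = (17476 + (7913/8458 + 447)) + 15707 = (17476 + 3788639/8458) + 15707 = 151600647/8458 + 15707 = 284450453/8458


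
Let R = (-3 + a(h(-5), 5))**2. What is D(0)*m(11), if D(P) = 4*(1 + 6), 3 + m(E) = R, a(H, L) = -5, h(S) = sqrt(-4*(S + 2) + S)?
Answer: 1708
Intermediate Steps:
h(S) = sqrt(-8 - 3*S) (h(S) = sqrt(-4*(2 + S) + S) = sqrt((-8 - 4*S) + S) = sqrt(-8 - 3*S))
R = 64 (R = (-3 - 5)**2 = (-8)**2 = 64)
m(E) = 61 (m(E) = -3 + 64 = 61)
D(P) = 28 (D(P) = 4*7 = 28)
D(0)*m(11) = 28*61 = 1708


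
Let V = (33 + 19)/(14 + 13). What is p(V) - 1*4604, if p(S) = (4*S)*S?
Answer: -3345500/729 ≈ -4589.2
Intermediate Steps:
V = 52/27 ≈ 1.9259
p(S) = 4*S²
p(V) - 1*4604 = 4*(52/27)² - 1*4604 = 4*(2704/729) - 4604 = 10816/729 - 4604 = -3345500/729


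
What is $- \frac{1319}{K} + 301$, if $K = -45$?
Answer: $\frac{14864}{45} \approx 330.31$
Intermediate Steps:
$- \frac{1319}{K} + 301 = - \frac{1319}{-45} + 301 = \left(-1319\right) \left(- \frac{1}{45}\right) + 301 = \frac{1319}{45} + 301 = \frac{14864}{45}$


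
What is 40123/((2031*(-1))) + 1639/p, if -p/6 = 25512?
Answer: -2048345555/103629744 ≈ -19.766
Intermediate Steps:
p = -153072 (p = -6*25512 = -153072)
40123/((2031*(-1))) + 1639/p = 40123/((2031*(-1))) + 1639/(-153072) = 40123/(-2031) + 1639*(-1/153072) = 40123*(-1/2031) - 1639/153072 = -40123/2031 - 1639/153072 = -2048345555/103629744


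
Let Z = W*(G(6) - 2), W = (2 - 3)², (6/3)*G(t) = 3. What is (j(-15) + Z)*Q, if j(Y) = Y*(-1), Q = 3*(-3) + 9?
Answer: 0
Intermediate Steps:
Q = 0 (Q = -9 + 9 = 0)
G(t) = 3/2 (G(t) = (½)*3 = 3/2)
W = 1 (W = (-1)² = 1)
j(Y) = -Y
Z = -½ (Z = 1*(3/2 - 2) = 1*(-½) = -½ ≈ -0.50000)
(j(-15) + Z)*Q = (-1*(-15) - ½)*0 = (15 - ½)*0 = (29/2)*0 = 0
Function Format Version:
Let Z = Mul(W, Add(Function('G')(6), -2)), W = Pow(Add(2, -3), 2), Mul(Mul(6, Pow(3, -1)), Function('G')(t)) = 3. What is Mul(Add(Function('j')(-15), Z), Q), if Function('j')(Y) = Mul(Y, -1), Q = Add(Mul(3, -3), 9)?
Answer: 0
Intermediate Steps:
Q = 0 (Q = Add(-9, 9) = 0)
Function('G')(t) = Rational(3, 2) (Function('G')(t) = Mul(Rational(1, 2), 3) = Rational(3, 2))
W = 1 (W = Pow(-1, 2) = 1)
Function('j')(Y) = Mul(-1, Y)
Z = Rational(-1, 2) (Z = Mul(1, Add(Rational(3, 2), -2)) = Mul(1, Rational(-1, 2)) = Rational(-1, 2) ≈ -0.50000)
Mul(Add(Function('j')(-15), Z), Q) = Mul(Add(Mul(-1, -15), Rational(-1, 2)), 0) = Mul(Add(15, Rational(-1, 2)), 0) = Mul(Rational(29, 2), 0) = 0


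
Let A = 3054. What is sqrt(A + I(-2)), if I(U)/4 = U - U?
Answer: sqrt(3054) ≈ 55.263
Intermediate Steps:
I(U) = 0 (I(U) = 4*(U - U) = 4*0 = 0)
sqrt(A + I(-2)) = sqrt(3054 + 0) = sqrt(3054)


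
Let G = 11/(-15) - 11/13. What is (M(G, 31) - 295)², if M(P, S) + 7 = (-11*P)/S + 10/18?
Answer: 29773730553961/328878225 ≈ 90531.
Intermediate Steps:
G = -308/195 (G = 11*(-1/15) - 11*1/13 = -11/15 - 11/13 = -308/195 ≈ -1.5795)
M(P, S) = -58/9 - 11*P/S (M(P, S) = -7 + ((-11*P)/S + 10/18) = -7 + (-11*P/S + 10*(1/18)) = -7 + (-11*P/S + 5/9) = -7 + (5/9 - 11*P/S) = -58/9 - 11*P/S)
(M(G, 31) - 295)² = ((-58/9 - 11*(-308/195)/31) - 295)² = ((-58/9 - 11*(-308/195)*1/31) - 295)² = ((-58/9 + 3388/6045) - 295)² = (-106706/18135 - 295)² = (-5456531/18135)² = 29773730553961/328878225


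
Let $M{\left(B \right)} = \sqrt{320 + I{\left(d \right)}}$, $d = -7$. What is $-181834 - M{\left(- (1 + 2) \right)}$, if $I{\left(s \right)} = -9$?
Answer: $-181834 - \sqrt{311} \approx -1.8185 \cdot 10^{5}$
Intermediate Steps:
$M{\left(B \right)} = \sqrt{311}$ ($M{\left(B \right)} = \sqrt{320 - 9} = \sqrt{311}$)
$-181834 - M{\left(- (1 + 2) \right)} = -181834 - \sqrt{311}$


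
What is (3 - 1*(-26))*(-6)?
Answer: -174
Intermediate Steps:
(3 - 1*(-26))*(-6) = (3 + 26)*(-6) = 29*(-6) = -174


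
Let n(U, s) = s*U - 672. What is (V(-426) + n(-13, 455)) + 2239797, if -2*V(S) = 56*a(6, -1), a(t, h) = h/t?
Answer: 6699644/3 ≈ 2.2332e+6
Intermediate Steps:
n(U, s) = -672 + U*s (n(U, s) = U*s - 672 = -672 + U*s)
V(S) = 14/3 (V(S) = -28*(-1/6) = -28*(-1*1/6) = -28*(-1)/6 = -1/2*(-28/3) = 14/3)
(V(-426) + n(-13, 455)) + 2239797 = (14/3 + (-672 - 13*455)) + 2239797 = (14/3 + (-672 - 5915)) + 2239797 = (14/3 - 6587) + 2239797 = -19747/3 + 2239797 = 6699644/3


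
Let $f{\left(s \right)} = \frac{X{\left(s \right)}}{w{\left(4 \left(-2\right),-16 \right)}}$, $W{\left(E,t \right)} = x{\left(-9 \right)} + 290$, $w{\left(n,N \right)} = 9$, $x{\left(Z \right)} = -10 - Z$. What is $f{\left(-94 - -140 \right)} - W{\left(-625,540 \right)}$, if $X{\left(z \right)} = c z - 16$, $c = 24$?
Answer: $- \frac{1513}{9} \approx -168.11$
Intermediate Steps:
$W{\left(E,t \right)} = 289$ ($W{\left(E,t \right)} = \left(-10 - -9\right) + 290 = \left(-10 + 9\right) + 290 = -1 + 290 = 289$)
$X{\left(z \right)} = -16 + 24 z$ ($X{\left(z \right)} = 24 z - 16 = -16 + 24 z$)
$f{\left(s \right)} = - \frac{16}{9} + \frac{8 s}{3}$ ($f{\left(s \right)} = \frac{-16 + 24 s}{9} = \left(-16 + 24 s\right) \frac{1}{9} = - \frac{16}{9} + \frac{8 s}{3}$)
$f{\left(-94 - -140 \right)} - W{\left(-625,540 \right)} = \left(- \frac{16}{9} + \frac{8 \left(-94 - -140\right)}{3}\right) - 289 = \left(- \frac{16}{9} + \frac{8 \left(-94 + 140\right)}{3}\right) - 289 = \left(- \frac{16}{9} + \frac{8}{3} \cdot 46\right) - 289 = \left(- \frac{16}{9} + \frac{368}{3}\right) - 289 = \frac{1088}{9} - 289 = - \frac{1513}{9}$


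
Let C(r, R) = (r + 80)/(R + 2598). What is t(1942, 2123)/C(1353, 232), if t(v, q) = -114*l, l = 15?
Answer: -4839300/1433 ≈ -3377.0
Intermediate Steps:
C(r, R) = (80 + r)/(2598 + R)
t(v, q) = -1710 (t(v, q) = -114*15 = -1710)
t(1942, 2123)/C(1353, 232) = -1710*(2598 + 232)/(80 + 1353) = -1710/(1433/2830) = -1710/((1/2830)*1433) = -1710/1433/2830 = -1710*2830/1433 = -4839300/1433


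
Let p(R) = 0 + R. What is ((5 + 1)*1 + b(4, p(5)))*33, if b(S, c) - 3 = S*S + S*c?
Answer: 1485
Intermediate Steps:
p(R) = R
b(S, c) = 3 + S² + S*c (b(S, c) = 3 + (S*S + S*c) = 3 + (S² + S*c) = 3 + S² + S*c)
((5 + 1)*1 + b(4, p(5)))*33 = ((5 + 1)*1 + (3 + 4² + 4*5))*33 = (6*1 + (3 + 16 + 20))*33 = (6 + 39)*33 = 45*33 = 1485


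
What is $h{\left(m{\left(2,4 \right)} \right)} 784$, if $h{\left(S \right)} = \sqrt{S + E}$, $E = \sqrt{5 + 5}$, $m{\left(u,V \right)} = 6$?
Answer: $784 \sqrt{6 + \sqrt{10}} \approx 2373.1$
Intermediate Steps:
$E = \sqrt{10} \approx 3.1623$
$h{\left(S \right)} = \sqrt{S + \sqrt{10}}$
$h{\left(m{\left(2,4 \right)} \right)} 784 = \sqrt{6 + \sqrt{10}} \cdot 784 = 784 \sqrt{6 + \sqrt{10}}$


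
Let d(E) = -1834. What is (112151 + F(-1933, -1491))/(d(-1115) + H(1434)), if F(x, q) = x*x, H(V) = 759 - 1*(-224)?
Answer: -3848640/851 ≈ -4522.5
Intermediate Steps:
H(V) = 983 (H(V) = 759 + 224 = 983)
F(x, q) = x²
(112151 + F(-1933, -1491))/(d(-1115) + H(1434)) = (112151 + (-1933)²)/(-1834 + 983) = (112151 + 3736489)/(-851) = 3848640*(-1/851) = -3848640/851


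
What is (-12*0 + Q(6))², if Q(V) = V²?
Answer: 1296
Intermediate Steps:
(-12*0 + Q(6))² = (-12*0 + 6²)² = (0 + 36)² = 36² = 1296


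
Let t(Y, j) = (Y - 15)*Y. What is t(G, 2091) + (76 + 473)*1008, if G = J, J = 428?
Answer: 730156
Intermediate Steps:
G = 428
t(Y, j) = Y*(-15 + Y) (t(Y, j) = (-15 + Y)*Y = Y*(-15 + Y))
t(G, 2091) + (76 + 473)*1008 = 428*(-15 + 428) + (76 + 473)*1008 = 428*413 + 549*1008 = 176764 + 553392 = 730156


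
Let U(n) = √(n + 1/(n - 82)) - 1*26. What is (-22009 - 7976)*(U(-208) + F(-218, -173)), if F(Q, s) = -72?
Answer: 2938530 - 5997*I*√17493090/58 ≈ 2.9385e+6 - 4.3245e+5*I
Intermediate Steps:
U(n) = -26 + √(n + 1/(-82 + n)) (U(n) = √(n + 1/(-82 + n)) - 26 = -26 + √(n + 1/(-82 + n)))
(-22009 - 7976)*(U(-208) + F(-218, -173)) = (-22009 - 7976)*((-26 + √((1 - 208*(-82 - 208))/(-82 - 208))) - 72) = -29985*((-26 + √((1 - 208*(-290))/(-290))) - 72) = -29985*((-26 + √(-(1 + 60320)/290)) - 72) = -29985*((-26 + √(-1/290*60321)) - 72) = -29985*((-26 + √(-60321/290)) - 72) = -29985*((-26 + I*√17493090/290) - 72) = -29985*(-98 + I*√17493090/290) = 2938530 - 5997*I*√17493090/58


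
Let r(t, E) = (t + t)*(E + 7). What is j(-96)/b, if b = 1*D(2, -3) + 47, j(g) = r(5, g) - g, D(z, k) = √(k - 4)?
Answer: -18659/1108 + 397*I*√7/1108 ≈ -16.84 + 0.94798*I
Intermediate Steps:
r(t, E) = 2*t*(7 + E) (r(t, E) = (2*t)*(7 + E) = 2*t*(7 + E))
D(z, k) = √(-4 + k)
j(g) = 70 + 9*g (j(g) = 2*5*(7 + g) - g = (70 + 10*g) - g = 70 + 9*g)
b = 47 + I*√7 (b = 1*√(-4 - 3) + 47 = 1*√(-7) + 47 = 1*(I*√7) + 47 = I*√7 + 47 = 47 + I*√7 ≈ 47.0 + 2.6458*I)
j(-96)/b = (70 + 9*(-96))/(47 + I*√7) = (70 - 864)/(47 + I*√7) = -794/(47 + I*√7)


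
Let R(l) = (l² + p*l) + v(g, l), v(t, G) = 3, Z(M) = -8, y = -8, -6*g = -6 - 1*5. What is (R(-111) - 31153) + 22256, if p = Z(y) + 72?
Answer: -3677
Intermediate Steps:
g = 11/6 (g = -(-6 - 1*5)/6 = -(-6 - 5)/6 = -⅙*(-11) = 11/6 ≈ 1.8333)
p = 64 (p = -8 + 72 = 64)
R(l) = 3 + l² + 64*l (R(l) = (l² + 64*l) + 3 = 3 + l² + 64*l)
(R(-111) - 31153) + 22256 = ((3 + (-111)² + 64*(-111)) - 31153) + 22256 = ((3 + 12321 - 7104) - 31153) + 22256 = (5220 - 31153) + 22256 = -25933 + 22256 = -3677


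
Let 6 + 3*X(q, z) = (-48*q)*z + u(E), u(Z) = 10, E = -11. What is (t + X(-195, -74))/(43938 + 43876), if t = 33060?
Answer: -296728/131721 ≈ -2.2527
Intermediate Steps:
X(q, z) = 4/3 - 16*q*z (X(q, z) = -2 + ((-48*q)*z + 10)/3 = -2 + (-48*q*z + 10)/3 = -2 + (10 - 48*q*z)/3 = -2 + (10/3 - 16*q*z) = 4/3 - 16*q*z)
(t + X(-195, -74))/(43938 + 43876) = (33060 + (4/3 - 16*(-195)*(-74)))/(43938 + 43876) = (33060 + (4/3 - 230880))/87814 = (33060 - 692636/3)*(1/87814) = -593456/3*1/87814 = -296728/131721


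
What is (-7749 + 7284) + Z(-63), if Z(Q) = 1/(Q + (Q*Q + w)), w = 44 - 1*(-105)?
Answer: -1885574/4055 ≈ -465.00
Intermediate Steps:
w = 149 (w = 44 + 105 = 149)
Z(Q) = 1/(149 + Q + Q²) (Z(Q) = 1/(Q + (Q*Q + 149)) = 1/(Q + (Q² + 149)) = 1/(Q + (149 + Q²)) = 1/(149 + Q + Q²))
(-7749 + 7284) + Z(-63) = (-7749 + 7284) + 1/(149 - 63 + (-63)²) = -465 + 1/(149 - 63 + 3969) = -465 + 1/4055 = -1885574/4055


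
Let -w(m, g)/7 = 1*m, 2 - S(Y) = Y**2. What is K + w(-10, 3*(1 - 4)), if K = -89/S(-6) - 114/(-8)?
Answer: 5907/68 ≈ 86.868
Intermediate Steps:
S(Y) = 2 - Y**2
K = 1147/68 (K = -89/(2 - 1*(-6)**2) - 114/(-8) = -89/(2 - 1*36) - 114*(-1/8) = -89/(2 - 36) + 57/4 = -89/(-34) + 57/4 = -89*(-1/34) + 57/4 = 89/34 + 57/4 = 1147/68 ≈ 16.868)
w(m, g) = -7*m
K + w(-10, 3*(1 - 4)) = 1147/68 - 7*(-10) = 1147/68 + 70 = 5907/68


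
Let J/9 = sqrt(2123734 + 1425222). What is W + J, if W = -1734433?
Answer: -1734433 + 18*sqrt(887239) ≈ -1.7175e+6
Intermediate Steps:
J = 18*sqrt(887239) (J = 9*sqrt(2123734 + 1425222) = 9*sqrt(3548956) = 9*(2*sqrt(887239)) = 18*sqrt(887239) ≈ 16955.)
W + J = -1734433 + 18*sqrt(887239)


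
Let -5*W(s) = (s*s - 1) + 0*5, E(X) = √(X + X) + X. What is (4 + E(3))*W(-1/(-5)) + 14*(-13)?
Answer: -22582/125 + 24*√6/125 ≈ -180.19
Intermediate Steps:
E(X) = X + √2*√X (E(X) = √(2*X) + X = √2*√X + X = X + √2*√X)
W(s) = ⅕ - s²/5 (W(s) = -((s*s - 1) + 0*5)/5 = -((s² - 1) + 0)/5 = -((-1 + s²) + 0)/5 = -(-1 + s²)/5 = ⅕ - s²/5)
(4 + E(3))*W(-1/(-5)) + 14*(-13) = (4 + (3 + √2*√3))*(⅕ - (-1/(-5))²/5) + 14*(-13) = (4 + (3 + √6))*(⅕ - (-1*(-⅕))²/5) - 182 = (7 + √6)*(⅕ - (⅕)²/5) - 182 = (7 + √6)*(⅕ - ⅕*1/25) - 182 = (7 + √6)*(⅕ - 1/125) - 182 = (7 + √6)*(24/125) - 182 = (168/125 + 24*√6/125) - 182 = -22582/125 + 24*√6/125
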